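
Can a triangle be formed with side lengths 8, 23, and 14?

The longest side is 23. The other two sides sum to 8 + 14 = 22.
Since 22 ≤ 23, the two shorter sides cannot reach around to close the triangle.

No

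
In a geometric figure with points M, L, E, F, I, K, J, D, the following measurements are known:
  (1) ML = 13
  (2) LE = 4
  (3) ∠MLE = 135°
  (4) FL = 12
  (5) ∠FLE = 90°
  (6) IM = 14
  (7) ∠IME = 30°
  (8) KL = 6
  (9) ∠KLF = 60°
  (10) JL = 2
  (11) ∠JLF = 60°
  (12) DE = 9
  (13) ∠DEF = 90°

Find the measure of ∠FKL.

Step 1: By the law of cosines on triangle KLF: KF² = 6² + 12² − 2·6·12·cos(60°) = 108, so KF = 6·√3.
Step 2: By the inverse law of cosines on triangle FKL: cos(∠FKL) = ((6·√3)² + 6² − 12²) / (2·6·√3·6) = 0/124.71 = 0, so ∠FKL = 90°.

Therefore, the measure of angle ∠FKL = 90°.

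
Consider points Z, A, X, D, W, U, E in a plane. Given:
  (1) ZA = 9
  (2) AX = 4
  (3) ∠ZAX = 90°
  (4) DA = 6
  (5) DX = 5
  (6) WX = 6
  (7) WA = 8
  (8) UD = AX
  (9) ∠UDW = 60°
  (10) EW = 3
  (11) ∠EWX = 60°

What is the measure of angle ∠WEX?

Step 1: By the law of cosines on triangle EWX: EX² = 3² + 6² − 2·3·6·cos(60°) = 27, so EX = 3·√3.
Step 2: By the inverse law of cosines on triangle WEX: cos(∠WEX) = (3² + (3·√3)² − 6²) / (2·3·3·√3) = 0/31.18 = 0, so ∠WEX = 90°.

Therefore, the measure of angle ∠WEX = 90°.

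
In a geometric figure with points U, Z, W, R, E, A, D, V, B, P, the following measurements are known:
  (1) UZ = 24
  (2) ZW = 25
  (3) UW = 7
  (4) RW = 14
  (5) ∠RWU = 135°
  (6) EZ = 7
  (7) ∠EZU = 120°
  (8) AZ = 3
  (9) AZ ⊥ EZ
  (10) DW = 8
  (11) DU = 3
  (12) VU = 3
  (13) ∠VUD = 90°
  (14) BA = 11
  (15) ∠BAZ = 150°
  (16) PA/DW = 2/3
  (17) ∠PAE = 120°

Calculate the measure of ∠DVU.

Step 1: By the law of cosines on triangle VUD: VD² = 3² + 3² − 2·3·3·cos(90°) = 18, so VD = 3·√2.
Step 2: By the inverse law of cosines on triangle DVU: cos(∠DVU) = ((3·√2)² + 3² − 3²) / (2·3·√2·3) = 18/25.46 = 0.7071, so ∠DVU = 45°.

Therefore, the measure of angle ∠DVU = 45°.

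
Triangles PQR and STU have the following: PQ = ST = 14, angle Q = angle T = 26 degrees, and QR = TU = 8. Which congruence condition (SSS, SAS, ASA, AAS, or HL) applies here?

The given information matches SAS: Two pairs of corresponding sides and the included angle are equal (Side-Angle-Side).

SAS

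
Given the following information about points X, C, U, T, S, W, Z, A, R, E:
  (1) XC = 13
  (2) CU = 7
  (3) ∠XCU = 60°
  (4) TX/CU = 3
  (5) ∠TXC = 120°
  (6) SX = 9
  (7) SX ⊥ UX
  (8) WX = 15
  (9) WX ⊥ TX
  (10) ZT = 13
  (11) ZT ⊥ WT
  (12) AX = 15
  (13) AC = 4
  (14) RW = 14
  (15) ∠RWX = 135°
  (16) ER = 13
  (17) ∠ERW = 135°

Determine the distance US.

Step 1: By the law of cosines on triangle UCX: UX² = 7² + 13² − 2·7·13·cos(60°) = 127, so UX = √127.
Step 2: By the law of cosines on triangle UXS: US² = √127² + 9² − 2·√127·9·cos(90°) = 208, so US = 4·√13.

Therefore, the length of US = 4·√13.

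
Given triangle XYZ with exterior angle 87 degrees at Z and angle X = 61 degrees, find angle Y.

By the exterior angle theorem: exterior angle = sum of remote interior angles.
87 = 61 + angle Y
angle Y = 87 - 61 = 26 degrees

26 degrees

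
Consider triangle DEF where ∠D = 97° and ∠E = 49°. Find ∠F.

angle F = 180 - 97 - 49 = 34 degrees.

34 degrees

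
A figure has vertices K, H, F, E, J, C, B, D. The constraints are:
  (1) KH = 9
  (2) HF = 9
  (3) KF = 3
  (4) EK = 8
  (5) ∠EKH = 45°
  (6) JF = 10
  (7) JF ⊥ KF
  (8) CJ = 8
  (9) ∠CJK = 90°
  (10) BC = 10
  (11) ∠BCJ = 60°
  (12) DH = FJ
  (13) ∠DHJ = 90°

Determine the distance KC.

Step 1: By the law of cosines on triangle JFK: JK² = 10² + 3² − 2·10·3·cos(90°) = 109, so JK = √109.
Step 2: By the law of cosines on triangle KJC: KC² = √109² + 8² − 2·√109·8·cos(90°) = 173, so KC = √173.

Therefore, the length of KC = √173.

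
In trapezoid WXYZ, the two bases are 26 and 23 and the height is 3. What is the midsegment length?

The midsegment of a trapezoid = (base1 + base2) / 2
midsegment = (26 + 23) / 2
midsegment = 49 / 2
midsegment = 49/2

49/2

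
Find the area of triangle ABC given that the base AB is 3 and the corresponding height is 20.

A triangle's area is half the area of a rectangle with the same base and height.
Area = (1/2) * 3 * 20 = 30.

30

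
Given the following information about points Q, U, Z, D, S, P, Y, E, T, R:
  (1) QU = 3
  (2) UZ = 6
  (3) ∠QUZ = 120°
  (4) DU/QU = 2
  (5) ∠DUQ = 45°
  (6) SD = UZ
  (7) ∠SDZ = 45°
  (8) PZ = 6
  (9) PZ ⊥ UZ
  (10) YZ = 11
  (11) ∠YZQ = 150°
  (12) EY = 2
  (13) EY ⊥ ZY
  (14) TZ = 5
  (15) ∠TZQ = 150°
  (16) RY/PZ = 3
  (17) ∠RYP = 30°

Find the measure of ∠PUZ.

Step 1: By the law of cosines on triangle UZP: UP² = 6² + 6² − 2·6·6·cos(90°) = 72, so UP = 6·√2.
Step 2: By the inverse law of cosines on triangle PUZ: cos(∠PUZ) = ((6·√2)² + 6² − 6²) / (2·6·√2·6) = 72/101.82 = 0.7071, so ∠PUZ = 45°.

Therefore, the measure of angle ∠PUZ = 45°.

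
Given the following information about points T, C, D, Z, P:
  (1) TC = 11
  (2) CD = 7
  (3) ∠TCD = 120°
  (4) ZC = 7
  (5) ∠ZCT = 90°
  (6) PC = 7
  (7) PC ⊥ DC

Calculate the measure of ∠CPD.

Step 1: By the law of cosines on triangle PCD: PD² = 7² + 7² − 2·7·7·cos(90°) = 98, so PD = 7·√2.
Step 2: By the inverse law of cosines on triangle CPD: cos(∠CPD) = (7² + (7·√2)² − 7²) / (2·7·7·√2) = 98/138.59 = 0.7071, so ∠CPD = 45°.

Therefore, the measure of angle ∠CPD = 45°.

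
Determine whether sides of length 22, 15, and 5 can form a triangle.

No.
The triangle inequality is violated: 15 + 5 = 20 ≤ 22.
These lengths cannot form a triangle.

No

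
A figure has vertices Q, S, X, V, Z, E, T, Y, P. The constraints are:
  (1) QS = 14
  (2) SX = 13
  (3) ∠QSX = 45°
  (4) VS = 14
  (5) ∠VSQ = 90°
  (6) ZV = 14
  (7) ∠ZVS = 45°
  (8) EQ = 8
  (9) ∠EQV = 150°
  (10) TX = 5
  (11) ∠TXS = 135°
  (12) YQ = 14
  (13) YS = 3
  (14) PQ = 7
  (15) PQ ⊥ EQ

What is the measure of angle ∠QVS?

Step 1: By the law of cosines on triangle VSQ: VQ² = 14² + 14² − 2·14·14·cos(90°) = 392, so VQ = 14·√2.
Step 2: By the inverse law of cosines on triangle QVS: cos(∠QVS) = ((14·√2)² + 14² − 14²) / (2·14·√2·14) = 392/554.37 = 0.7071, so ∠QVS = 45°.

Therefore, the measure of angle ∠QVS = 45°.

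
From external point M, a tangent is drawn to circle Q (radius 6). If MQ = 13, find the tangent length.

The tangent, radius, and line from the external point to the center form a right triangle.
The right angle is where the tangent meets the radius.
By the Pythagorean theorem: tangent² + 6² = 13²
tangent² = 169 - 36 = 133
tangent = sqrt(133)

sqrt(133)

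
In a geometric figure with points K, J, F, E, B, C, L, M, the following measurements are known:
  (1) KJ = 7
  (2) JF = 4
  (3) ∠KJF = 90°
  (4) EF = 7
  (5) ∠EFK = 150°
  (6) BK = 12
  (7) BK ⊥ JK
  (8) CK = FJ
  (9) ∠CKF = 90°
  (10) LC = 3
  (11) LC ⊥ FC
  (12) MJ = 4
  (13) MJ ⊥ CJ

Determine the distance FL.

From the given relations: CK = FJ = 4.
Step 1: By the law of cosines on triangle FJK: FK² = 4² + 7² − 2·4·7·cos(90°) = 65, so FK = √65.
Step 2: By the law of cosines on triangle FKC: FC² = √65² + 4² − 2·√65·4·cos(90°) = 81, so FC = 9.
Step 3: By the law of cosines on triangle FCL: FL² = 9² + 3² − 2·9·3·cos(90°) = 90, so FL = 3·√10.

Therefore, the length of FL = 3·√10.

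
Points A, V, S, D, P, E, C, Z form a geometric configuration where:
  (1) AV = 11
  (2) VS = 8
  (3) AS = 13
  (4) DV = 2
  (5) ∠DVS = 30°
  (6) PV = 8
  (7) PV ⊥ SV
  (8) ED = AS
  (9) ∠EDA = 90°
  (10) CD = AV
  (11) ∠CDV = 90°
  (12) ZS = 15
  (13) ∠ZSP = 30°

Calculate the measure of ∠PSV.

Step 1: By the law of cosines on triangle SVP: SP² = 8² + 8² − 2·8·8·cos(90°) = 128, so SP = 8·√2.
Step 2: By the inverse law of cosines on triangle PSV: cos(∠PSV) = ((8·√2)² + 8² − 8²) / (2·8·√2·8) = 128/181.02 = 0.7071, so ∠PSV = 45°.

Therefore, the measure of angle ∠PSV = 45°.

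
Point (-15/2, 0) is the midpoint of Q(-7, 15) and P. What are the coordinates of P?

Using the midpoint formula: M = ((x1 + x2)/2, (y1 + y2)/2)
We know M = (-15/2, 0) and Q = (-7, 15)
For x: -15/2 = (-7 + x2)/2, so x2 = 2*-15/2 - -7 = -8
For y: 0 = (15 + y2)/2, so y2 = 2*0 - 15 = -15
P = (-8, -15)

(-8, -15)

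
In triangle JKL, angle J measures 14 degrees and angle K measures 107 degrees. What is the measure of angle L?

Let angle L = x. Then 14 + 107 + x = 180.
x = 180 - 121 = 59 degrees.

59 degrees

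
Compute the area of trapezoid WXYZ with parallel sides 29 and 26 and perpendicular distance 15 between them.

A trapezoid's area equals the midsegment times the height.
The midsegment is (29 + 26) / 2 = 55/2.
Area = 55/2 * 15 = 825/2.

825/2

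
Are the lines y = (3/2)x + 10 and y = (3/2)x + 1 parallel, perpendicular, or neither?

Slope of line 1: m1 = 3/2
Slope of line 2: m2 = 3/2
Since m1 = m2 = 3/2, the lines are parallel.

Parallel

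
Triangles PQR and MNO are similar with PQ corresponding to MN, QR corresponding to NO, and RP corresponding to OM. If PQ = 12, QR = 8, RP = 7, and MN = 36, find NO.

k = 36/12 = 3. NO = 3 * 8 = 24.

24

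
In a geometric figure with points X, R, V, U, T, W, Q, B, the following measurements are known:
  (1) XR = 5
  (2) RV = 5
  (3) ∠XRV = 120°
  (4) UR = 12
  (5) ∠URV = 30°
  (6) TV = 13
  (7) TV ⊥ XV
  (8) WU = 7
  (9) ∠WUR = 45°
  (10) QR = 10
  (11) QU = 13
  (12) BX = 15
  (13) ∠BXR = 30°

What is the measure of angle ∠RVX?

Step 1: By the law of cosines on triangle VRX: VX² = 5² + 5² − 2·5·5·cos(120°) = 75, so VX = 5·√3.
Step 2: By the inverse law of cosines on triangle RVX: cos(∠RVX) = (5² + (5·√3)² − 5²) / (2·5·5·√3) = 75/86.6 = 0.866, so ∠RVX = 30°.

Therefore, the measure of angle ∠RVX = 30°.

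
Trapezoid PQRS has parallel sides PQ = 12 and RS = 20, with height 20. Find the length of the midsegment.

The midsegment of a trapezoid = (base1 + base2) / 2
midsegment = (12 + 20) / 2
midsegment = 32 / 2
midsegment = 16

16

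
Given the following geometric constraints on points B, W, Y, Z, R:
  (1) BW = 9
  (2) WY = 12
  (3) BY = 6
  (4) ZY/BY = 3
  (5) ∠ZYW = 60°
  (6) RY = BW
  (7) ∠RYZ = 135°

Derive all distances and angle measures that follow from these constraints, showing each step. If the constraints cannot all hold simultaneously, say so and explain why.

The constraints are consistent.

From the given relations:
  ZY = 3·BY = 3·6 = 18
  RY = BW = 9

Step 1: From WY = 12, YZ = 18, and ∠WYZ = 60°, by the law of cosines:
  WZ² = WY² + YZ² - 2·WY·YZ·cos(60°) = 144 + 324 - 216 = 252
  WZ = 6·√7

Step 2: From ZY = 18, YR = 9, and ∠ZYR = 135°, by the law of cosines:
  ZR² = ZY² + YR² - 2·ZY·YR·cos(135°) = 324 + 81 + 229.1 = 634.1
  ZR ≈ 25.18

Step 3: From BW = 9, BY = 6, WY = 12, by the inverse law of cosines:
  cos(∠WBY) = (BW² + BY² - WY²) / (2·BW·BY)
  ∠WBY = 104.48°

Step 4: From WB = 9, WY = 12, BY = 6, by the inverse law of cosines:
  cos(∠BWY) = (WB² + WY² - BY²) / (2·WB·WY)
  ∠BWY = 28.96°

Step 5: From YB = 6, YW = 12, BW = 9, by the inverse law of cosines:
  cos(∠BYW) = (YB² + YW² - BW²) / (2·YB·YW)
  ∠BYW = 46.57°

Step 6: From WY = 12, WZ = 6·√7, YZ = 18, by the inverse law of cosines:
  cos(∠YWZ) = (WY² + WZ² - YZ²) / (2·WY·WZ)
  ∠YWZ = 79.11°

Step 7: From ZR = 25.18, ZY = 18, RY = 9, by the inverse law of cosines:
  cos(∠RZY) = (ZR² + ZY² - RY²) / (2·ZR·ZY)
  ∠RZY = 14.64°

Step 8: From ZW = 6·√7, ZY = 18, WY = 12, by the inverse law of cosines:
  cos(∠WZY) = (ZW² + ZY² - WY²) / (2·ZW·ZY)
  ∠WZY = 40.89°

Step 9: From RY = 9, RZ = 25.18, YZ = 18, by the inverse law of cosines:
  cos(∠YRZ) = (RY² + RZ² - YZ²) / (2·RY·RZ)
  ∠YRZ = 30.36°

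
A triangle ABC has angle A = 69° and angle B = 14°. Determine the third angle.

The interior angles sum to 180°: angle C = 180 - 69 - 14 = 97°.
The triangle is obtuse (angles 69°, 14°, 97°).

97 degrees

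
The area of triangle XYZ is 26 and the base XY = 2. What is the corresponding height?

Rearranging the area formula Area = (1/2) * base * height:
height = 2 * Area / base = 2 * 26 / 2 = 26.

26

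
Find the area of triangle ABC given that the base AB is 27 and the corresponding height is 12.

Area = (1/2)(27)(12) = 162

162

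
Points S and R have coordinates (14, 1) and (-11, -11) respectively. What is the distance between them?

d = sqrt((-25)^2 + (-12)^2) = sqrt(769)

sqrt(769)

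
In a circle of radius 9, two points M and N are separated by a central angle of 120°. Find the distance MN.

Drop a perpendicular from the center to the chord, bisecting both the chord and the central angle.
Each half-chord = r sin(θ/2) = 9 sin(60°).
The full chord = 2 × 9 × sin(60°) = 9*sqrt(3).

9*sqrt(3)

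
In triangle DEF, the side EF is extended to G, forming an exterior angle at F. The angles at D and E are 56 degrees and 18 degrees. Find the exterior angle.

By the exterior angle theorem, an exterior angle of a triangle equals the sum of the two remote interior angles.
Exterior angle = angle D + angle E
Exterior angle = 56 + 18 = 74 degrees

74 degrees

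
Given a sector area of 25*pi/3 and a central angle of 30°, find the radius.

The sector covers 30°/360° = 1/12 of the full circle.
Full circle area = 25*pi/3 / 1/12 = 100*pi.
Since full area = πr², we get r² = 100*pi/π = 100, so r = 10.

10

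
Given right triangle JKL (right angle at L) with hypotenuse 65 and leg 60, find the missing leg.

KL = sqrt(65^2 - 60^2) = sqrt(625) = 25

25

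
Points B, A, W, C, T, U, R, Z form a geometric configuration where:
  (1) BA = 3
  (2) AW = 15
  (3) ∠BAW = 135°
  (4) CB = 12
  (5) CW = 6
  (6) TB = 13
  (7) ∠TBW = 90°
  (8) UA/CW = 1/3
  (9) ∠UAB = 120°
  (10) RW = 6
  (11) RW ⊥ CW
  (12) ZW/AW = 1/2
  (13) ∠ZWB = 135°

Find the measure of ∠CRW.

Step 1: By the law of cosines on triangle RWC: RC² = 6² + 6² − 2·6·6·cos(90°) = 72, so RC = 6·√2.
Step 2: By the inverse law of cosines on triangle CRW: cos(∠CRW) = ((6·√2)² + 6² − 6²) / (2·6·√2·6) = 72/101.82 = 0.7071, so ∠CRW = 45°.

Therefore, the measure of angle ∠CRW = 45°.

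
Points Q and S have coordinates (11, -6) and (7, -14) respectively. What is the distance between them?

d = sqrt((-4)^2 + (-8)^2) = sqrt(80) = 4*sqrt(5)

4*sqrt(5)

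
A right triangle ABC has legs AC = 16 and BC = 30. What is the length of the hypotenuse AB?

AB = sqrt(16^2 + 30^2) = sqrt(1156) = 34

34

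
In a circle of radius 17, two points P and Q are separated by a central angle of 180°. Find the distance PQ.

Chord = 2(17) sin(90°) = 34

34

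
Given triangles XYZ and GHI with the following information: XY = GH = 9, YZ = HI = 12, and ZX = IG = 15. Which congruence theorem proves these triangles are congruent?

The given information matches SSS: All three pairs of corresponding sides are equal (Side-Side-Side).

SSS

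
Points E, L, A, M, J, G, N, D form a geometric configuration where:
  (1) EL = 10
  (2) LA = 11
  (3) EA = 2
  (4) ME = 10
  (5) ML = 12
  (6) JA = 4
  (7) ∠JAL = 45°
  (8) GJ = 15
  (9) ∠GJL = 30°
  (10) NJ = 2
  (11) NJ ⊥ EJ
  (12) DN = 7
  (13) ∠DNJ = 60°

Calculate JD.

Step 1: By the law of cosines on triangle JND: JD² = 2² + 7² − 2·2·7·cos(60°) = 39, so JD = √39.

Therefore, the length of JD = √39.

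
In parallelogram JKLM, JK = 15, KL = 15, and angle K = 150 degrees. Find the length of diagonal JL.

Using the law of cosines:
d^2 = 15^2 + 15^2 - 2(15)(15)cos(150 degrees)
d^2 = 225 + 225 - 450*-sqrt(3)/2
d^2 = 225*sqrt(3) + 450
d = 15*sqrt(sqrt(3) + 2)

15*sqrt(sqrt(3) + 2)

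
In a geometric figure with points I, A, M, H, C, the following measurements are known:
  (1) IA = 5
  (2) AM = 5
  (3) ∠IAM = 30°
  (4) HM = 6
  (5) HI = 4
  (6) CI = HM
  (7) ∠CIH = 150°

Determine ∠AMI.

Step 1: By the law of cosines on triangle MAI: MI² = 5² + 5² − 2·5·5·cos(30°) = 6.7, so MI ≈ 2.59.
Step 2: By the inverse law of cosines on triangle AMI: cos(∠AMI) = (5² + 2.59² − 5²) / (2·5·2.59) = 6.7/25.88 = 0.2588, so ∠AMI = 75°.

Therefore, the measure of angle ∠AMI = 75°.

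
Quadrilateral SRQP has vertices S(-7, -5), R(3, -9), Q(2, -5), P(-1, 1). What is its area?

Shoelace: sum of cross terms = 90, Area = (1/2)|90| = 45

45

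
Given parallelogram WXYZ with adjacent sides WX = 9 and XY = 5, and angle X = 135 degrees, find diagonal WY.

The diagonal of a parallelogram can be found by treating two adjacent sides and the diagonal as a triangle.
Applying the law of cosines with sides 9, 5 and included angle 135°:
d^2 = 81 + 25 - 90*cos(135°) = 45*sqrt(2) + 106
d = sqrt(45*sqrt(2) + 106)

sqrt(45*sqrt(2) + 106)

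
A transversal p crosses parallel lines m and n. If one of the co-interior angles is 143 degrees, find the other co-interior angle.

Co-interior angles (same-side interior) formed by parallel lines and a transversal are supplementary (sum to 180 degrees).
The given angle is 143 degrees.
The co-interior angle = 180 - 143 = 37 degrees.

37 degrees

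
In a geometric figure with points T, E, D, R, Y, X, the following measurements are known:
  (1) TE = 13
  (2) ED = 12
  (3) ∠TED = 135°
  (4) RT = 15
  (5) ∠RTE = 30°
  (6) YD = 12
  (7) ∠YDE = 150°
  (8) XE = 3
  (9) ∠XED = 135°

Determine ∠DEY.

Step 1: By the law of cosines on triangle EDY: EY² = 12² + 12² − 2·12·12·cos(150°) = 537.42, so EY ≈ 23.18.
Step 2: By the inverse law of cosines on triangle DEY: cos(∠DEY) = (12² + 23.18² − 12²) / (2·12·23.18) = 537.42/556.37 = 0.9659, so ∠DEY = 15°.

Therefore, the measure of angle ∠DEY = 15°.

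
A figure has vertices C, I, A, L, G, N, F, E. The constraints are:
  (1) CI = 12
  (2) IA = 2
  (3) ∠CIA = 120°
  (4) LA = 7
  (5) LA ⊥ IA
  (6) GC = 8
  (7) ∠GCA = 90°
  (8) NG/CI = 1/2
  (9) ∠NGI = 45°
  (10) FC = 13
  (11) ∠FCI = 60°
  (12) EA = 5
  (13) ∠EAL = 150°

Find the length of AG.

Step 1: By the law of cosines on triangle CIA: CA² = 12² + 2² − 2·12·2·cos(120°) = 172, so CA = 2·√43.
Step 2: By the law of cosines on triangle ACG: AG² = (2·√43)² + 8² − 2·2·√43·8·cos(90°) = 236, so AG = 2·√59.

Therefore, the length of AG = 2·√59.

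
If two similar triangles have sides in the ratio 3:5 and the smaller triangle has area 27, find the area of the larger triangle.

The ratio of areas of similar triangles = (side ratio)^2.
Side ratio = 3:5, so area ratio = 9:25.
Area of the larger triangle / Area of the smaller triangle = 25/9
Area of the larger triangle = 27 * 25/9 = 75

75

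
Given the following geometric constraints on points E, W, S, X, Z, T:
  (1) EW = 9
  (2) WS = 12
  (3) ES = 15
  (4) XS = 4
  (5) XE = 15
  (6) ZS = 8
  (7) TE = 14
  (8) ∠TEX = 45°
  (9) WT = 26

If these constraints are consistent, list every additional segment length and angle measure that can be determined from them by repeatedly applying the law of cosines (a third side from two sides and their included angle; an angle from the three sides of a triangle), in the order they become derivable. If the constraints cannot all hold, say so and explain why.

These constraints are not satisfiable: by the triangle inequality in triangle EWT, (1) EW = 9 and (7) TE = 14 force WT ≤ 9 + 14 = 23, but (9) says WT = 26. No planar figure meets all of them, so nothing further can be derived.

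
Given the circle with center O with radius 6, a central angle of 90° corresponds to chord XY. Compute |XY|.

Drop a perpendicular from the center to the chord, bisecting both the chord and the central angle.
Each half-chord = r sin(θ/2) = 6 sin(45°).
The full chord = 2 × 6 × sin(45°) = 6*sqrt(2).

6*sqrt(2)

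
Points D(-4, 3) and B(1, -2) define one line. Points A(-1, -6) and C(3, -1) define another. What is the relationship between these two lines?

Slope of line 1: m1 = (-2 - 3)/(1 - -4) = -5/5 = -1
Slope of line 2: m2 = (-1 - -6)/(3 - -1) = 5/4 = 5/4
m1 != m2 (-1 != 5/4), so not parallel.
m1 * m2 = (-1) * (5/4) = -5/4 != -1, so not perpendicular.
The lines are neither parallel nor perpendicular.

Neither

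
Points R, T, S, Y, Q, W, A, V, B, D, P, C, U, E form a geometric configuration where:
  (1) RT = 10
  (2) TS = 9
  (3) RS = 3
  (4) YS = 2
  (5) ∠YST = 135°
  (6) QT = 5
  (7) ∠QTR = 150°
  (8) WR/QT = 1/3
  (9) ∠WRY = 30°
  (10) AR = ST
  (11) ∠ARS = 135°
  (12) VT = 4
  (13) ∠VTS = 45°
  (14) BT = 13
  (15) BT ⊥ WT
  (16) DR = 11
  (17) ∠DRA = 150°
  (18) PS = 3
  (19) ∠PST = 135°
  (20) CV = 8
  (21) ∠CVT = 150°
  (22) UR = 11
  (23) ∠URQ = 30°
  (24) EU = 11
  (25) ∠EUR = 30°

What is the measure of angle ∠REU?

Step 1: By the law of cosines on triangle EUR: ER² = 11² + 11² − 2·11·11·cos(30°) = 32.42, so ER ≈ 5.69.
Step 2: By the inverse law of cosines on triangle REU: cos(∠REU) = (5.69² + 11² − 11²) / (2·5.69·11) = 32.42/125.27 = 0.2588, so ∠REU = 75°.

Therefore, the measure of angle ∠REU = 75°.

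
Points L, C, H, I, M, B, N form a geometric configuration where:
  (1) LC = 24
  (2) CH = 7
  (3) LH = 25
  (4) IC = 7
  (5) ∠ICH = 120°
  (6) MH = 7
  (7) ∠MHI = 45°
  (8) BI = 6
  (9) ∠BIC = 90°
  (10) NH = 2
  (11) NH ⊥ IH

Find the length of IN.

Step 1: By the law of cosines on triangle HCI: HI² = 7² + 7² − 2·7·7·cos(120°) = 147, so HI = 7·√3.
Step 2: By the law of cosines on triangle IHN: IN² = (7·√3)² + 2² − 2·7·√3·2·cos(90°) = 151, so IN = √151.

Therefore, the length of IN = √151.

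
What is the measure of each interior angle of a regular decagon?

Each interior angle of a regular n-gon is (n - 2) * 180 / n.
For n = 10: (10 - 2) * 180 / 10 = 1440/10 = 144 degrees.

144 degrees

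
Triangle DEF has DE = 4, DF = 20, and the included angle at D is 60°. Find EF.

Law of cosines: EF^2 = 4^2 + 20^2 - 2(4)(20)cos(60°) = 336, so EF = 4*sqrt(21).

4*sqrt(21)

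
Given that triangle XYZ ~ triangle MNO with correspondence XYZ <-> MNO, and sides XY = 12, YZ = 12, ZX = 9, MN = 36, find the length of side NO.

k = 36/12 = 3. NO = 3 * 12 = 36.

36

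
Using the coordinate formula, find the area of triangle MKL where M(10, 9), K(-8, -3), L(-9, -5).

Shoelace: Area = (1/2)|10(-3--5) + -8(-5-9) + -9(9--3)| = (1/2)(24) = 12

12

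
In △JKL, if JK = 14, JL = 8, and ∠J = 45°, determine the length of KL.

By the law of cosines: KL^2 = JK^2 + JL^2 - 2*JK*JL*cos(J)
KL^2 = 14^2 + 8^2 - 2*14*8*cos(45°)
KL^2 = 196 + 64 - 224*(sqrt(2)/2)
KL^2 = 260 - 112*sqrt(2)
KL = 2*sqrt(65 - 28*sqrt(2))

2*sqrt(65 - 28*sqrt(2))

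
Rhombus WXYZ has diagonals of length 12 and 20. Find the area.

Area of a rhombus = (d1 * d2) / 2
Area = (12 * 20) / 2
Area = 240 / 2
Area = 120

120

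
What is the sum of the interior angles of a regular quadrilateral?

The sum of interior angles of an n-sided polygon is (n - 2) * 180.
For n = 4: (4 - 2) * 180 = 2 * 180 = 360 degrees.

360 degrees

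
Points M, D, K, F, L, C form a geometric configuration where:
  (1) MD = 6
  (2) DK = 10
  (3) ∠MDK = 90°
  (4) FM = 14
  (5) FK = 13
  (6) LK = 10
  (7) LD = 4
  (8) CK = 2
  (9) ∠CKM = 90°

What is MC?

Step 1: By the law of cosines on triangle KDM: KM² = 10² + 6² − 2·10·6·cos(90°) = 136, so KM = 2·√34.
Step 2: By the law of cosines on triangle MKC: MC² = (2·√34)² + 2² − 2·2·√34·2·cos(90°) = 140, so MC = 2·√35.

Therefore, the length of MC = 2·√35.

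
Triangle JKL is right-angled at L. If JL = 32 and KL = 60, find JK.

In a right triangle, the square of the hypotenuse equals the sum of the squares of the two legs.
The legs are 32 and 60, so the hypotenuse = sqrt(1024 + 3600) = sqrt(4624) = 68.

68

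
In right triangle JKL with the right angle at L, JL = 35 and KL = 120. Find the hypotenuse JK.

By the Pythagorean theorem: JK^2 = JL^2 + KL^2
JK^2 = 35^2 + 120^2 = 1225 + 14400 = 15625
JK = sqrt(15625) = 125

125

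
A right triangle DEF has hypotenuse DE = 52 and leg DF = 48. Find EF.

By the Pythagorean theorem: EF^2 = DE^2 - DF^2
EF^2 = 52^2 - 48^2 = 2704 - 2304 = 400
EF = sqrt(400) = 20

20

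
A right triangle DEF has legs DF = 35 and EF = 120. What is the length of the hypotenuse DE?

By the Pythagorean theorem: DE^2 = DF^2 + EF^2
DE^2 = 35^2 + 120^2 = 1225 + 14400 = 15625
DE = sqrt(15625) = 125

125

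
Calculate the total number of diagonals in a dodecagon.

The number of diagonals in an n-gon is n(n - 3)/2.
For n = 12: 12(12 - 3)/2 = 12 × 9 / 2 = 54.

54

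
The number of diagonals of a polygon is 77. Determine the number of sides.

Using d = n(n - 3)/2, we solve 77 = n(n - 3)/2.
So n(n - 3) = 154.
Testing n = 14: 14 * 11 = 154 = 154. Correct.
The polygon has 14 sides.

14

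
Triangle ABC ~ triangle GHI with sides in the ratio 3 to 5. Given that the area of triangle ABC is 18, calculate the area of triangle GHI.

For similar figures, the area ratio equals the square of the side ratio.
Side ratio (ABC to GHI) = 3:5, so area ratio = 3^2:5^2 = 9:25.
If the area of ABC is 18, then the area of GHI = 18 * (25/9) = 50.

50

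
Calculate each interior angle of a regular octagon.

Each interior angle of a regular n-gon is (n - 2) * 180 / n.
For n = 8: (8 - 2) * 180 / 8 = 1080/8 = 135 degrees.

135 degrees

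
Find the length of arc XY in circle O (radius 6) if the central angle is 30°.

Arc length = 2πr × θ/360
= 2π × 6 × 1/12
= pi

pi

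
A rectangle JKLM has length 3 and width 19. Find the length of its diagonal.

Using the Pythagorean theorem:
d² = 3² + 19² = 9 + 361 = 370
d = sqrt(370)

sqrt(370)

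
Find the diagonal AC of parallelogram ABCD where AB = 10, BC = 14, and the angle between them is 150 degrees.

Law of cosines: d^2 = 10^2 + 14^2 - 2(10)(14)cos(150°) = 140*sqrt(3) + 296, so d = 2*sqrt(35*sqrt(3) + 74).

2*sqrt(35*sqrt(3) + 74)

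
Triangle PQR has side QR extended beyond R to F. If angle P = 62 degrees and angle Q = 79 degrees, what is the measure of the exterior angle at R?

The interior angle at R is 180 - 62 - 79 = 39 degrees.
The exterior angle and interior angle at R are supplementary:
Exterior angle = 180 - 39 = 141 degrees.

141 degrees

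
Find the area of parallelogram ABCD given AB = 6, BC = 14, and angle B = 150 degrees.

Area = 6 * 14 * sin(150°) = 84 * 1/2 = 42

42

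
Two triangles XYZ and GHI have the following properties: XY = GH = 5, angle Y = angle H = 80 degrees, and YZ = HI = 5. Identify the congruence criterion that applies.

The given information provides:
XY = GH = 5, angle Y = angle H = 80 degrees, and YZ = HI = 5
This matches the SAS congruence theorem.
Two pairs of corresponding sides and the included angle are equal (Side-Angle-Side).

SAS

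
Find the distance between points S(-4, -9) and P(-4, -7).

d = sqrt((-4 - -4)^2 + (-7 - -9)^2)
d = sqrt(0^2 + 2^2)
d = sqrt(0 + 4)
d = sqrt(4) = 2

2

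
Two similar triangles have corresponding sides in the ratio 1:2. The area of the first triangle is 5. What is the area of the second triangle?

The ratio of areas of similar triangles = (side ratio)^2.
Side ratio = 1:2, so area ratio = 1:4.
Area of the second triangle / Area of the first triangle = 4/1
Area of the second triangle = 5 * 4/1 = 20

20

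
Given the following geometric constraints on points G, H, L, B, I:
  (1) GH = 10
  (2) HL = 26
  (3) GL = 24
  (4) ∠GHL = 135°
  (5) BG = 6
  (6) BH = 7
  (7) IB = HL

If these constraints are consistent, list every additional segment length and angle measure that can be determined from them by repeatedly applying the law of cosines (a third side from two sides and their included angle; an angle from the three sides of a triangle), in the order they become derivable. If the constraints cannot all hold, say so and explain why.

These constraints are not satisfiable: (1), (2) and (3) fix all three sides of triangle GHL, so by the law of cosines cos(∠GHL) = (10² + 26² − 24²) / (2·10·26) = 0.3846, i.e. ∠GHL ≈ 67.38°, which contradicts (4) ∠GHL = 135°. No planar figure meets all of them, so nothing further can be derived.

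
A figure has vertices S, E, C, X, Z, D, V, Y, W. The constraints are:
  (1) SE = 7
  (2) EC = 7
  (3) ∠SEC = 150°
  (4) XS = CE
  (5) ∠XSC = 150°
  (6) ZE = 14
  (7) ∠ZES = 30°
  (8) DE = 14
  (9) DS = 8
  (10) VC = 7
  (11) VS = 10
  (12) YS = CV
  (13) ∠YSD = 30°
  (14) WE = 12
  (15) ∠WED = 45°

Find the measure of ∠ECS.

Step 1: By the law of cosines on triangle CES: CS² = 7² + 7² − 2·7·7·cos(150°) = 182.87, so CS ≈ 13.52.
Step 2: By the inverse law of cosines on triangle ECS: cos(∠ECS) = (7² + 13.52² − 7²) / (2·7·13.52) = 182.87/189.32 = 0.9659, so ∠ECS = 15°.

Therefore, the measure of angle ∠ECS = 15°.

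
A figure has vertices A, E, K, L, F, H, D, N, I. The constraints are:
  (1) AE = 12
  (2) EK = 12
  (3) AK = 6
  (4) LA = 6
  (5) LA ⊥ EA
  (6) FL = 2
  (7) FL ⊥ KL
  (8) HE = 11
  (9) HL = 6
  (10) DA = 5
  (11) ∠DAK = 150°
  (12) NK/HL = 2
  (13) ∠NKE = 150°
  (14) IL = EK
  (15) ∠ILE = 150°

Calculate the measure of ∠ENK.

From the given relations: NK = 2·HL = 2·6 = 12.
Step 1: By the law of cosines on triangle NKE: NE² = 12² + 12² − 2·12·12·cos(150°) = 537.42, so NE ≈ 23.18.
Step 2: By the inverse law of cosines on triangle ENK: cos(∠ENK) = (23.18² + 12² − 12²) / (2·23.18·12) = 537.42/556.37 = 0.9659, so ∠ENK = 15°.

Therefore, the measure of angle ∠ENK = 15°.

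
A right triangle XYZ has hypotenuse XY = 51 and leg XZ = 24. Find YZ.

By the Pythagorean theorem: YZ^2 = XY^2 - XZ^2
YZ^2 = 51^2 - 24^2 = 2601 - 576 = 2025
YZ = sqrt(2025) = 45

45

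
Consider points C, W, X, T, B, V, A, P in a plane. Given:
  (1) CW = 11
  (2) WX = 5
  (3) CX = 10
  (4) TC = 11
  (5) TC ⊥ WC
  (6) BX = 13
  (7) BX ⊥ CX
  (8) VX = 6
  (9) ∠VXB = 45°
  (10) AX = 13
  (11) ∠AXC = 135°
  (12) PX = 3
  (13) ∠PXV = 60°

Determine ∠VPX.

Step 1: By the law of cosines on triangle PXV: PV² = 3² + 6² − 2·3·6·cos(60°) = 27, so PV = 3·√3.
Step 2: By the inverse law of cosines on triangle VPX: cos(∠VPX) = ((3·√3)² + 3² − 6²) / (2·3·√3·3) = 0/31.18 = 0, so ∠VPX = 90°.

Therefore, the measure of angle ∠VPX = 90°.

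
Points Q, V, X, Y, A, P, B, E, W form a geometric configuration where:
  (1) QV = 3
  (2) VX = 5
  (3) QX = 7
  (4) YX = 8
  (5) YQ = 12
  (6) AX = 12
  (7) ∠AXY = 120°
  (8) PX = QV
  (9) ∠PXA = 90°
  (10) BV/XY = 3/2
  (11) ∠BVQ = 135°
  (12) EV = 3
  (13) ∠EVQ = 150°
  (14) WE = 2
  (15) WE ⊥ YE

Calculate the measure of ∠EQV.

Step 1: By the law of cosines on triangle QVE: QE² = 3² + 3² − 2·3·3·cos(150°) = 33.59, so QE ≈ 5.8.
Step 2: By the inverse law of cosines on triangle EQV: cos(∠EQV) = (5.8² + 3² − 3²) / (2·5.8·3) = 33.59/34.77 = 0.9659, so ∠EQV = 15°.

Therefore, the measure of angle ∠EQV = 15°.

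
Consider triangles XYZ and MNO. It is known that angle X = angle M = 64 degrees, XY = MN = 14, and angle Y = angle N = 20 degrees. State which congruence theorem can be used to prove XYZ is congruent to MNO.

Consider the given information: angle X = angle M = 64 degrees, XY = MN = 14, and angle Y = angle N = 20 degrees
This is not SSS or AAS: SSS requires all three pairs of sides, but we don't have that. AAS requires two angles and a non-included side.
The correct criterion is ASA. Two pairs of corresponding angles and the included side are equal (Angle-Side-Angle).

ASA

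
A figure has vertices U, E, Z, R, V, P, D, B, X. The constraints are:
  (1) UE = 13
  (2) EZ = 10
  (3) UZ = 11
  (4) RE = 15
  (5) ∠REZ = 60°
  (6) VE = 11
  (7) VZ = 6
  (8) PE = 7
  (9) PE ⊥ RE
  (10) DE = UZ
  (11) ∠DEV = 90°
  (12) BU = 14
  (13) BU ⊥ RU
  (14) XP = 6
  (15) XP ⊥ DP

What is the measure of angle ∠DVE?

From the given relations: DE = UZ = 11.
Step 1: By the law of cosines on triangle VED: VD² = 11² + 11² − 2·11·11·cos(90°) = 242, so VD = 11·√2.
Step 2: By the inverse law of cosines on triangle DVE: cos(∠DVE) = ((11·√2)² + 11² − 11²) / (2·11·√2·11) = 242/342.24 = 0.7071, so ∠DVE = 45°.

Therefore, the measure of angle ∠DVE = 45°.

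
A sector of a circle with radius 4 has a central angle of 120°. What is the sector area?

Sector area = π(4²)(1/3) = 16*pi/3

16*pi/3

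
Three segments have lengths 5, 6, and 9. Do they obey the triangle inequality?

Yes.
The triangle inequality requires that the sum of any two sides exceeds the third.
Here 5 + 6 = 11 > 9, so the condition is met.

Yes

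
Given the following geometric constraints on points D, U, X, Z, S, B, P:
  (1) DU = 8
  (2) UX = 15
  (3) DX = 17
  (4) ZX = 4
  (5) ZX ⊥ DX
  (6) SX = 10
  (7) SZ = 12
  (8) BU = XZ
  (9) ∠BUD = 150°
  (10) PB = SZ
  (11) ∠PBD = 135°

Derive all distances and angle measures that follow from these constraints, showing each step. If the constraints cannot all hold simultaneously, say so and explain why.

The constraints are consistent.

From the given relations:
  BU = XZ = 4
  PB = SZ = 12

Step 1: From DX = 17, XZ = 4, and ∠DXZ = 90°, by the law of cosines:
  DZ² = DX² + XZ² - 2·DX·XZ·cos(90°) = 289 + 16 - 0 = 305
  DZ ≈ 17.46

Step 2: From DU = 8, UB = 4, and ∠DUB = 150°, by the law of cosines:
  DB² = DU² + UB² - 2·DU·UB·cos(150°) = 64 + 16 + 55.43 = 135.4
  DB ≈ 11.64

Step 3: From DU = 8, DX = 17, UX = 15, by the inverse law of cosines:
  cos(∠UDX) = (DU² + DX² - UX²) / (2·DU·DX)
  ∠UDX = 61.93°

Step 4: From UD = 8, UX = 15, DX = 17, by the inverse law of cosines:
  cos(∠DUX) = (UD² + UX² - DX²) / (2·UD·UX)
  ∠DUX = 90°

Step 5: From XD = 17, XU = 15, DU = 8, by the inverse law of cosines:
  cos(∠DXU) = (XD² + XU² - DU²) / (2·XD·XU)
  ∠DXU = 28.07°

Step 6: From XS = 10, XZ = 4, SZ = 12, by the inverse law of cosines:
  cos(∠SXZ) = (XS² + XZ² - SZ²) / (2·XS·XZ)
  ∠SXZ = 110.49°

Step 7: From ZS = 12, ZX = 4, SX = 10, by the inverse law of cosines:
  cos(∠SZX) = (ZS² + ZX² - SX²) / (2·ZS·ZX)
  ∠SZX = 51.32°

Step 8: From SX = 10, SZ = 12, XZ = 4, by the inverse law of cosines:
  cos(∠XSZ) = (SX² + SZ² - XZ²) / (2·SX·SZ)
  ∠XSZ = 18.19°

Step 9: From DB = 11.64, BP = 12, and ∠DBP = 135°, by the law of cosines:
  DP² = DB² + BP² - 2·DB·BP·cos(135°) = 135.4 + 144 + 197.5 = 476.9
  DP ≈ 21.84

Step 10: From DB = 11.64, DU = 8, BU = 4, by the inverse law of cosines:
  cos(∠BDU) = (DB² + DU² - BU²) / (2·DB·DU)
  ∠BDU = 9.9°

Step 11: From DX = 17, DZ = 17.46, XZ = 4, by the inverse law of cosines:
  cos(∠XDZ) = (DX² + DZ² - XZ²) / (2·DX·DZ)
  ∠XDZ = 13.24°

Step 12: From ZD = 17.46, ZX = 4, DX = 17, by the inverse law of cosines:
  cos(∠DZX) = (ZD² + ZX² - DX²) / (2·ZD·ZX)
  ∠DZX = 76.76°

Step 13: From BD = 11.64, BU = 4, DU = 8, by the inverse law of cosines:
  cos(∠DBU) = (BD² + BU² - DU²) / (2·BD·BU)
  ∠DBU = 20.1°

Step 14: From DB = 11.64, DP = 21.84, BP = 12, by the inverse law of cosines:
  cos(∠BDP) = (DB² + DP² - BP²) / (2·DB·DP)
  ∠BDP = 22.86°

Step 15: From PB = 12, PD = 21.84, BD = 11.64, by the inverse law of cosines:
  cos(∠BPD) = (PB² + PD² - BD²) / (2·PB·PD)
  ∠BPD = 22.14°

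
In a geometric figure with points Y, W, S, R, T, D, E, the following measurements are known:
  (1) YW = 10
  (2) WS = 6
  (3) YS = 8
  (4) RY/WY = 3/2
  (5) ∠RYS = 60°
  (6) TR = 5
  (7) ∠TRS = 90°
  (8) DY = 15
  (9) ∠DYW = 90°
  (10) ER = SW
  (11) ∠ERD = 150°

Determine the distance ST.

From the given relations: RY = 3/2·WY = 3/2·10 = 15.
Step 1: By the law of cosines on triangle SYR: SR² = 8² + 15² − 2·8·15·cos(60°) = 169, so SR = 13.
Step 2: By the law of cosines on triangle SRT: ST² = 13² + 5² − 2·13·5·cos(90°) = 194, so ST = √194.

Therefore, the length of ST = √194.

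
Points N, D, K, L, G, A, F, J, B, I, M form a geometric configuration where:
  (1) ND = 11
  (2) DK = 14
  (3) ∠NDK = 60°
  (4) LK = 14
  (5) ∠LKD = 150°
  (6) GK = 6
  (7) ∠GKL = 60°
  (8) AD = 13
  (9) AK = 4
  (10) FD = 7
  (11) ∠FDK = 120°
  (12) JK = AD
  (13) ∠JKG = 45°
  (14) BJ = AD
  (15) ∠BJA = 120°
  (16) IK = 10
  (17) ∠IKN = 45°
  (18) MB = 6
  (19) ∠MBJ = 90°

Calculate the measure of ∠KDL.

Step 1: By the law of cosines on triangle DKL: DL² = 14² + 14² − 2·14·14·cos(150°) = 731.48, so DL ≈ 27.05.
Step 2: By the inverse law of cosines on triangle KDL: cos(∠KDL) = (14² + 27.05² − 14²) / (2·14·27.05) = 731.48/757.29 = 0.9659, so ∠KDL = 15°.

Therefore, the measure of angle ∠KDL = 15°.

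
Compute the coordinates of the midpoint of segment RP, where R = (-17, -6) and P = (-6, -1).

M = ((x₁ + x₂)/2, (y₁ + y₂)/2)
= ((-17 + -6)/2, (-6 + -1)/2)
= (-23/2, -7/2) = (-23/2, -7/2)

(-23/2, -7/2)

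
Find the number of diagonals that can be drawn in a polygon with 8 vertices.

The number of diagonals in an n-gon is n(n - 3)/2.
For n = 8: 8(8 - 3)/2 = 8 × 5 / 2 = 20.

20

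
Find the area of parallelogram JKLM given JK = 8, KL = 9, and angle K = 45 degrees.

The area of a parallelogram equals the product of two adjacent sides times the sine of the included angle.
This is because the height equals 9 * sin(45°) = 9*sqrt(2)/2.
Area = 8 * 9*sqrt(2)/2 = 36*sqrt(2)

36*sqrt(2)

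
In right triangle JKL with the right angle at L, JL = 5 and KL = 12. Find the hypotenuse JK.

JK = sqrt(5^2 + 12^2) = sqrt(169) = 13

13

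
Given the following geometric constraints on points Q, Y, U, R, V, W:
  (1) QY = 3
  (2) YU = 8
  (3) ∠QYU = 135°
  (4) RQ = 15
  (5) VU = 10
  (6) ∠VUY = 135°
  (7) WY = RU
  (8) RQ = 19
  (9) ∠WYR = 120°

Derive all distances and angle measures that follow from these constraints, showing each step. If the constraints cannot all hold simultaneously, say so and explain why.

These constraints are not satisfiable: (4) RQ = 15 and (8) RQ = 19 assign two different lengths to the same segment. No planar figure meets all of them, so nothing further can be derived.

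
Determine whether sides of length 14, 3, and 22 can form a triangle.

No.
The triangle inequality is violated: 14 + 3 = 17 ≤ 22.
These lengths cannot form a triangle.

No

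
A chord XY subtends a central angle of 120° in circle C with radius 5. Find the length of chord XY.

Chord length = 2r sin(θ/2)
= 2 × 5 × sin(120°/2)
= 2 × 5 × sin(60°)
= 5*sqrt(3)

5*sqrt(3)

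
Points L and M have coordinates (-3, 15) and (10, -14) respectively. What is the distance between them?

d = sqrt((13)^2 + (-29)^2) = sqrt(1010)

sqrt(1010)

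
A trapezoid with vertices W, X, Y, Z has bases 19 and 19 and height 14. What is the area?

Area of a trapezoid = (base1 + base2) * height / 2
Area = (19 + 19) * 14 / 2
Area = 38 * 14 / 2
Area = 532 / 2
Area = 266

266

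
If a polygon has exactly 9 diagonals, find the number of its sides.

Using d = n(n - 3)/2, we solve 9 = n(n - 3)/2.
So n(n - 3) = 18.
Testing n = 6: 6 * 3 = 18 = 18. Correct.
The polygon has 6 sides.

6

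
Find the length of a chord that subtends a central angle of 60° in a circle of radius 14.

Chord = 2(14) sin(30°) = 14

14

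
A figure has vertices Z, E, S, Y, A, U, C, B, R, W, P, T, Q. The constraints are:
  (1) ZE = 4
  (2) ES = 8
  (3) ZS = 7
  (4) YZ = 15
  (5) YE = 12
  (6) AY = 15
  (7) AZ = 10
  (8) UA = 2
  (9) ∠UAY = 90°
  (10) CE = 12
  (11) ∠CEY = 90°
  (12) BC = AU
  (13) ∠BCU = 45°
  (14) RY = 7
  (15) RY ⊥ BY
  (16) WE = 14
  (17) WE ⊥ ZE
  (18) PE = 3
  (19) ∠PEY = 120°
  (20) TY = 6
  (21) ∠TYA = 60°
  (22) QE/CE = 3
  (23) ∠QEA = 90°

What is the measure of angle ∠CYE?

Step 1: By the law of cosines on triangle YEC: YC² = 12² + 12² − 2·12·12·cos(90°) = 288, so YC = 12·√2.
Step 2: By the inverse law of cosines on triangle CYE: cos(∠CYE) = ((12·√2)² + 12² − 12²) / (2·12·√2·12) = 288/407.29 = 0.7071, so ∠CYE = 45°.

Therefore, the measure of angle ∠CYE = 45°.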